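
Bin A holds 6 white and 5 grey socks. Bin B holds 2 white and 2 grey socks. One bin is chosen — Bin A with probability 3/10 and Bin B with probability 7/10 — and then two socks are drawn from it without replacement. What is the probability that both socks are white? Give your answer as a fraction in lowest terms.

131/660

From Bin A: P(both white) = (6/11)(5/10) = 3/11.
From Bin B: P(both white) = (2/4)(1/3) = 1/6.
Total probability = (3/10)(3/11) + (7/10)(1/6) = 131/660.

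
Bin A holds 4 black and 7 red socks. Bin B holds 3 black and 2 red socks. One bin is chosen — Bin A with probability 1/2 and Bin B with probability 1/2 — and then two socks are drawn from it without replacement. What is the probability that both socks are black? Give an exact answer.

9/44

From Bin A: P(both black) = (4/11)(3/10) = 6/55.
From Bin B: P(both black) = (3/5)(2/4) = 3/10.
Total probability = (1/2)(6/55) + (1/2)(3/10) = 9/44.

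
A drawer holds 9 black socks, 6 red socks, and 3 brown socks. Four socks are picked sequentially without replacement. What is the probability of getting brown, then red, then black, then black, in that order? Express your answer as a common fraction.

Multiply the probability of each draw given the previous ones:
P = 3/18 × 6/17 × 9/16 × 8/15 = 1296/73440 = 3/170.

3/170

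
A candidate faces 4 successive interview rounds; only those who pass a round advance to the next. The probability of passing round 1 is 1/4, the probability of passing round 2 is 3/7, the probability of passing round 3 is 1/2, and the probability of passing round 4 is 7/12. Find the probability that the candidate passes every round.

1/32

Multiplying along the chain,
P = 1/4 × 3/7 × 1/2 × 7/12 = 21/672 = 1/32.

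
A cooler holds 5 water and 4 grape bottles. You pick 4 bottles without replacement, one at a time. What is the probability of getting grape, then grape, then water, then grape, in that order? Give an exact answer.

5/126

Multiply the probability of each draw given the previous ones:
P = 4/9 × 3/8 × 5/7 × 2/6 = 120/3024 = 5/126.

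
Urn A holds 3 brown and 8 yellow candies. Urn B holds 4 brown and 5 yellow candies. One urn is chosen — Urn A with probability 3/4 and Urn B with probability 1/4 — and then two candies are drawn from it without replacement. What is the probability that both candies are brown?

From Urn A: P(both brown) = (3/11)(2/10) = 3/55.
From Urn B: P(both brown) = (4/9)(3/8) = 1/6.
Total probability = (3/4)(3/55) + (1/4)(1/6) = 109/1320.

109/1320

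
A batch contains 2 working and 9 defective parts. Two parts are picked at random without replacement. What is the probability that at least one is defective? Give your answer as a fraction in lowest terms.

P(no defective) = 2/11 × 1/10 = 2/110 = 1/55.
P(at least one) = 1 − 1/55 = 54/55.

54/55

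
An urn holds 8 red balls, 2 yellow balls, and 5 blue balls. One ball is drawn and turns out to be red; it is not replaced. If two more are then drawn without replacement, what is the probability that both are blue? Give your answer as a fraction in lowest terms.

After the first draw, 5 of the remaining 14 balls are blue.
P = 5/14 × 4/13 = 20/182 = 10/91.

10/91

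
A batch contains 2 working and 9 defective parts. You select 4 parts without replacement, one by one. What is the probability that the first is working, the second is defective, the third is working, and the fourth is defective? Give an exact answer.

Multiply the probability of each draw given the previous ones:
P = 2/11 × 9/10 × 1/9 × 8/8 = 144/7920 = 1/55.

1/55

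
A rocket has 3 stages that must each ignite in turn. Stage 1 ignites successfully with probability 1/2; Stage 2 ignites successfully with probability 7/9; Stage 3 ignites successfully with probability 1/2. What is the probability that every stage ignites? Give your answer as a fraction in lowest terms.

7/36

Each stage is reached only if all earlier stages succeed, so
P = 1/2 × 7/9 × 1/2 = 7/36.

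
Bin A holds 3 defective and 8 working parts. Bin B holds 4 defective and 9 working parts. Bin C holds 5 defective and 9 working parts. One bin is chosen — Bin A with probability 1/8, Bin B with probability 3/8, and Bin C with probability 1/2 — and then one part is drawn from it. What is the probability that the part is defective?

From Bin A: P(defective) = 3/11.
From Bin B: P(defective) = 4/13.
From Bin C: P(defective) = 5/14.
Total probability = (1/8)(3/11) + (3/8)(4/13) + (1/2)(5/14) = 2627/8008.

2627/8008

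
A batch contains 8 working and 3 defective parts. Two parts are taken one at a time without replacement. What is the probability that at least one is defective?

P(no defective) = 8/11 × 7/10 = 56/110 = 28/55.
P(at least one) = 1 − 28/55 = 27/55.

27/55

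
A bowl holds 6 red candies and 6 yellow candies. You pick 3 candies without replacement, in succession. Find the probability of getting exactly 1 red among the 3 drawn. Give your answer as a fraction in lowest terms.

One ordering (red drawn first) has probability 6/12 × 6/11 × 5/10 = 180/1320 = 3/22.
There are C(3,1) = 3 such orderings, each equally likely, so P = 3 × 3/22 = 9/22.

9/22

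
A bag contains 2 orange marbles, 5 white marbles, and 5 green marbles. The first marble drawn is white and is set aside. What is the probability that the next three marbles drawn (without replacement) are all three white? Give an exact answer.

After the first draw, 4 of the remaining 11 marbles are white.
P = 4/11 × 3/10 × 2/9 = 24/990 = 4/165.

4/165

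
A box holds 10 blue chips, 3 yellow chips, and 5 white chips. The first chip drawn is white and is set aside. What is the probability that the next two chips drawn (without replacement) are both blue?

45/136

With the first chip removed, 10 blue remain out of 17.
P = 10/17 × 9/16 = 90/272 = 45/136.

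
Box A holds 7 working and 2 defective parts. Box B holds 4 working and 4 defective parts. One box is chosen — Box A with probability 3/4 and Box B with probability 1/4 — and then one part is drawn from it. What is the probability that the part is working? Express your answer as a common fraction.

From Box A: P(working) = 7/9.
From Box B: P(working) = 4/8.
Total probability = (3/4)(7/9) + (1/4)(4/8) = 17/24.

17/24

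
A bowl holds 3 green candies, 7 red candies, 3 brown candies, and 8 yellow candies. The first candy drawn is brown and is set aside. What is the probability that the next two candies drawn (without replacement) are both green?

3/190

With the first candy removed, 3 green remain out of 20.
P = 3/20 × 2/19 = 6/380 = 3/190.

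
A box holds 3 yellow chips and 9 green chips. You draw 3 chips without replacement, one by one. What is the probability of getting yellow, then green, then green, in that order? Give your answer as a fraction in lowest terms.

Multiply the probability of each draw given the previous ones:
P = 3/12 × 9/11 × 8/10 = 216/1320 = 9/55.

9/55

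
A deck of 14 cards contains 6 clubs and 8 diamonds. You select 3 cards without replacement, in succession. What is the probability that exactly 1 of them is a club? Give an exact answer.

6/13

One ordering (a club drawn first) has probability 6/14 × 8/13 × 7/12 = 336/2184 = 2/13.
There are C(3,1) = 3 such orderings, each equally likely, so P = 3 × 2/13 = 6/13.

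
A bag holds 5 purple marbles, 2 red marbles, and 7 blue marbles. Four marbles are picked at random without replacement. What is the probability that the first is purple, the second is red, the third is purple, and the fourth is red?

5/3003

Multiply the probability of each draw given the previous ones:
P = 5/14 × 2/13 × 4/12 × 1/11 = 40/24024 = 5/3003.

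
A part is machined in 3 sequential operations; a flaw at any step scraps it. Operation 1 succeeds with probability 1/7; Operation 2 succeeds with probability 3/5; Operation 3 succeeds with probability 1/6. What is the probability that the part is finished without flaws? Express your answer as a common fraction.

1/70

The events are sequential, so multiply the conditional probabilities:
P = 1/7 × 3/5 × 1/6 = 3/210 = 1/70.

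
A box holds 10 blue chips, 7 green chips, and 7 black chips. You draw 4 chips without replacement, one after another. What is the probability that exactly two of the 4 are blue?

195/506

One ordering (blue drawn first) has probability 10/24 × 9/23 × 14/22 × 13/21 = 16380/255024 = 65/1012.
There are C(4,2) = 6 such orderings, each equally likely, so P = 6 × 65/1012 = 195/506.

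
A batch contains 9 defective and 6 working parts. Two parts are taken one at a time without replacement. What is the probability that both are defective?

P(every draw is defective) = 9/15 × 8/14 = 72/210 = 12/35.

12/35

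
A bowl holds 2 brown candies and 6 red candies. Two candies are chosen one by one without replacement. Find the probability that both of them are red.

15/28

P(every draw is red) = 6/8 × 5/7 = 30/56 = 15/28.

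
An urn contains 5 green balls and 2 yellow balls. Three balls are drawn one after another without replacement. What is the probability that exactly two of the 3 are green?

One ordering (green drawn first) has probability 5/7 × 4/6 × 2/5 = 40/210 = 4/21.
There are C(3,2) = 3 such orderings, each equally likely, so P = 3 × 4/21 = 4/7.

4/7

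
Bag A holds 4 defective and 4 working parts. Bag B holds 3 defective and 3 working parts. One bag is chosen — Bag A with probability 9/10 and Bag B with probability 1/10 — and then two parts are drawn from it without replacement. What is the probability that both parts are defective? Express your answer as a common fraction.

149/700

From Bag A: P(both defective) = (4/8)(3/7) = 3/14.
From Bag B: P(both defective) = (3/6)(2/5) = 1/5.
Total probability = (9/10)(3/14) + (1/10)(1/5) = 149/700.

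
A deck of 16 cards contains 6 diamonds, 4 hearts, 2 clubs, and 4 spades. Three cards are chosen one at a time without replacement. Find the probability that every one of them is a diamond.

1/28

P = 6/16 × 5/15 × 4/14 = 120/3360 = 1/28.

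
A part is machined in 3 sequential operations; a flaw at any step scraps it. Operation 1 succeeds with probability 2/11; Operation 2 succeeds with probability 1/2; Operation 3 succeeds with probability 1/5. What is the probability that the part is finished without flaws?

1/55

Multiplying along the chain,
P = 2/11 × 1/2 × 1/5 = 2/110 = 1/55.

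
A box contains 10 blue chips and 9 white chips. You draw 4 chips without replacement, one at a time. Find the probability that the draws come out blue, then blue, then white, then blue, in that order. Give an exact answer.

45/646

Chain rule:
P = 10/19 × 9/18 × 9/17 × 8/16 = 6480/93024 = 45/646.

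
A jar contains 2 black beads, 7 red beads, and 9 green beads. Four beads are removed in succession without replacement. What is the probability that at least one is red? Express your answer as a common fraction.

P(no red) = 11/18 × 10/17 × 9/16 × 8/15 = 7920/73440 = 11/102.
P(at least one) = 1 − 11/102 = 91/102.

91/102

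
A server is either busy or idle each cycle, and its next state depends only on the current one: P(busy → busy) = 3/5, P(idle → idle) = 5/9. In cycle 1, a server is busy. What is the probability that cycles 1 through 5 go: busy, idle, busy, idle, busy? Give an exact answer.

64/2025

Cycle 1 is given. For each transition, use the conditional probability from the current state:
P(idle | busy) = 2/5; P(busy | idle) = 4/9; P(idle | busy) = 2/5; P(busy | idle) = 4/9.
P = 2/5 × 4/9 × 2/5 × 4/9 = 64/2025.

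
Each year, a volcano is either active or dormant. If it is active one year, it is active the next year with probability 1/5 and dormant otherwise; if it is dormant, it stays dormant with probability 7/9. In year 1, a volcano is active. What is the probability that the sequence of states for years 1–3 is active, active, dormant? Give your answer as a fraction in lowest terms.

Year 1 is given. For each transition, use the conditional probability from the current state:
P(active | active) = 1/5; P(dormant | active) = 4/5.
P = 1/5 × 4/5 = 4/25.

4/25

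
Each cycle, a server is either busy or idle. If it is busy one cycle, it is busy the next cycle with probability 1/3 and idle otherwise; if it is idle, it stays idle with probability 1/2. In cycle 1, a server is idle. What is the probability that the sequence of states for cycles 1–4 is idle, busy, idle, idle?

Cycle 1 is given. For each transition, use the conditional probability from the current state:
P(busy | idle) = 1/2; P(idle | busy) = 2/3; P(idle | idle) = 1/2.
P = 1/2 × 2/3 × 1/2 = 2/12 = 1/6.

1/6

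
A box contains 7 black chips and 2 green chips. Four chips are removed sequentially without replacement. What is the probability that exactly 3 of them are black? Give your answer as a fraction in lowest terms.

5/9

One ordering (black drawn first) has probability 7/9 × 6/8 × 5/7 × 2/6 = 420/3024 = 5/36.
There are C(4,3) = 4 such orderings, each equally likely, so P = 4 × 5/36 = 5/9.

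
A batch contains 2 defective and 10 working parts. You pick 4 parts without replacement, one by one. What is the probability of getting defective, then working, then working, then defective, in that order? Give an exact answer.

Chain rule:
P = 2/12 × 10/11 × 9/10 × 1/9 = 180/11880 = 1/66.

1/66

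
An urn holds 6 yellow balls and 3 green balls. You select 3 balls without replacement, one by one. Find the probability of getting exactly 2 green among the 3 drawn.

3/14

One ordering (green drawn first) has probability 3/9 × 2/8 × 6/7 = 36/504 = 1/14.
There are C(3,2) = 3 such orderings, each equally likely, so P = 3 × 1/14 = 3/14.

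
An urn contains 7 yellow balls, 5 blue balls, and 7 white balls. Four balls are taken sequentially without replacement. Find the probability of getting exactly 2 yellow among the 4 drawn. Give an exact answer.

231/646

One ordering (yellow drawn first) has probability 7/19 × 6/18 × 12/17 × 11/16 = 5544/93024 = 77/1292.
There are C(4,2) = 6 such orderings, each equally likely, so P = 6 × 77/1292 = 231/646.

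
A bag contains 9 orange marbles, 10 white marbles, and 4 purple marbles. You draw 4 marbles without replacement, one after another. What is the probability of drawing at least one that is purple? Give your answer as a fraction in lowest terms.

4979/8855

P(no purple) = 19/23 × 18/22 × 17/21 × 16/20 = 93024/212520 = 3876/8855.
P(at least one) = 1 − 3876/8855 = 4979/8855.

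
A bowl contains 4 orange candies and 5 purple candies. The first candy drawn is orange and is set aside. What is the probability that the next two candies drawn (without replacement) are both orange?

3/28

With the first candy removed, 3 orange remain out of 8.
P = 3/8 × 2/7 = 6/56 = 3/28.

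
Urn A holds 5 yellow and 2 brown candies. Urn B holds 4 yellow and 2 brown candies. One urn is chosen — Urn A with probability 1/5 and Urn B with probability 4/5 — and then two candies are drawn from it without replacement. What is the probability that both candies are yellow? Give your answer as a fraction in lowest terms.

From Urn A: P(both yellow) = (5/7)(4/6) = 10/21.
From Urn B: P(both yellow) = (4/6)(3/5) = 2/5.
Total probability = (1/5)(10/21) + (4/5)(2/5) = 218/525.

218/525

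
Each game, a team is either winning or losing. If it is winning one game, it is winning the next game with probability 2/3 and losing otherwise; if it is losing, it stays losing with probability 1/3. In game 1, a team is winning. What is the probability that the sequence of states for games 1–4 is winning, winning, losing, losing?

2/27

Game 1 is given. For each transition, use the conditional probability from the current state:
P(winning | winning) = 2/3; P(losing | winning) = 1/3; P(losing | losing) = 1/3.
P = 2/3 × 1/3 × 1/3 = 2/27.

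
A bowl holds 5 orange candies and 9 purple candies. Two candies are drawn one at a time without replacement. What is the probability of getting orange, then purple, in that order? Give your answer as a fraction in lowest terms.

Multiply the probability of each draw given the previous ones:
P = 5/14 × 9/13 = 45/182.

45/182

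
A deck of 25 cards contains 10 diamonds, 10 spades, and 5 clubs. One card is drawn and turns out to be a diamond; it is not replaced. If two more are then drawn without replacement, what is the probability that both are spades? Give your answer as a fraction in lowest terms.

15/92

With the first card removed, 10 spades remain out of 24.
P = 10/24 × 9/23 = 90/552 = 15/92.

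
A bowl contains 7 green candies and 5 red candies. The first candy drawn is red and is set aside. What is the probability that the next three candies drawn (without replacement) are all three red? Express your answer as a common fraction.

4/165

With the first candy removed, 4 red remain out of 11.
P = 4/11 × 3/10 × 2/9 = 24/990 = 4/165.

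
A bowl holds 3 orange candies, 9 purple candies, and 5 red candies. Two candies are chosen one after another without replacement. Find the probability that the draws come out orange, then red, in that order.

15/272

Each draw changes the counts, so multiply the conditional probabilities along the sequence:
P = 3/17 × 5/16 = 15/272.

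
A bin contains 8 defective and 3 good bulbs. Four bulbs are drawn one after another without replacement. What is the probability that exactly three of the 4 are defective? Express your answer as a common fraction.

28/55

One ordering (defective drawn first) has probability 8/11 × 7/10 × 6/9 × 3/8 = 1008/7920 = 7/55.
There are C(4,3) = 4 such orderings, each equally likely, so P = 4 × 7/55 = 28/55.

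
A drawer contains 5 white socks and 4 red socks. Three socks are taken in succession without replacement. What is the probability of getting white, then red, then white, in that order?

10/63

Multiply the probability of each draw given the previous ones:
P = 5/9 × 4/8 × 4/7 = 80/504 = 10/63.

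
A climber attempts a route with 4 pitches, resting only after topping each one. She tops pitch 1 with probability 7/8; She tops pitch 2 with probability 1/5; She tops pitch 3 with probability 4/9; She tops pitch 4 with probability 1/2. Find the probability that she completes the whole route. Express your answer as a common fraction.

The events are sequential, so multiply the conditional probabilities:
P = 7/8 × 1/5 × 4/9 × 1/2 = 28/720 = 7/180.

7/180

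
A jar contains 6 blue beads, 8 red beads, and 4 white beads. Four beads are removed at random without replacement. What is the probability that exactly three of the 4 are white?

14/765

One ordering (white drawn first) has probability 4/18 × 3/17 × 2/16 × 14/15 = 336/73440 = 7/1530.
There are C(4,3) = 4 such orderings, each equally likely, so P = 4 × 7/1530 = 14/765.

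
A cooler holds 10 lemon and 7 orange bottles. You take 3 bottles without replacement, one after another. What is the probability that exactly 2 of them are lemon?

One ordering (lemon drawn first) has probability 10/17 × 9/16 × 7/15 = 630/4080 = 21/136.
There are C(3,2) = 3 such orderings, each equally likely, so P = 3 × 21/136 = 63/136.

63/136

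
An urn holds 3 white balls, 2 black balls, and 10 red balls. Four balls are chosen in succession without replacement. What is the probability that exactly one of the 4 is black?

One ordering (black drawn first) has probability 2/15 × 13/14 × 12/13 × 11/12 = 3432/32760 = 11/105.
There are C(4,1) = 4 such orderings, each equally likely, so P = 4 × 11/105 = 44/105.

44/105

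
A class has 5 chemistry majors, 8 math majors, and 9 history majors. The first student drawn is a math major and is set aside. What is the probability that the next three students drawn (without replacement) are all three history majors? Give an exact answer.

With the first student removed, 9 history majors remain out of 21.
P = 9/21 × 8/20 × 7/19 = 504/7980 = 6/95.

6/95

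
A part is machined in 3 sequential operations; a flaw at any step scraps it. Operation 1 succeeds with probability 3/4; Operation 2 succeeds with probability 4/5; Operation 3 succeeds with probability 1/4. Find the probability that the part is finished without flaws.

3/20

Each stage is reached only if all earlier stages succeed, so
P = 3/4 × 4/5 × 1/4 = 12/80 = 3/20.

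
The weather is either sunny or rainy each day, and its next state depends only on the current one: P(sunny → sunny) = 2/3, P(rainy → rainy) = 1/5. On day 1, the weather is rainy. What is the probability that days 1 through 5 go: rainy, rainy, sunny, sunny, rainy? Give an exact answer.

8/225

Day 1 is given. For each transition, use the conditional probability from the current state:
P(rainy | rainy) = 1/5; P(sunny | rainy) = 4/5; P(sunny | sunny) = 2/3; P(rainy | sunny) = 1/3.
P = 1/5 × 4/5 × 2/3 × 1/3 = 8/225.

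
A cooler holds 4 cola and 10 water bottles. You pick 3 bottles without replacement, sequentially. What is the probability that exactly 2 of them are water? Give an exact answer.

One ordering (water drawn first) has probability 10/14 × 9/13 × 4/12 = 360/2184 = 15/91.
There are C(3,2) = 3 such orderings, each equally likely, so P = 3 × 15/91 = 45/91.

45/91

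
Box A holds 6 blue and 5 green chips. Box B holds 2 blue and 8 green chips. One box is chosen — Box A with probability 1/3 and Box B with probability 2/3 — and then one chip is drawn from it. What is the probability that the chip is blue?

52/165

From Box A: P(blue) = 6/11.
From Box B: P(blue) = 2/10.
Total probability = (1/3)(6/11) + (2/3)(2/10) = 52/165.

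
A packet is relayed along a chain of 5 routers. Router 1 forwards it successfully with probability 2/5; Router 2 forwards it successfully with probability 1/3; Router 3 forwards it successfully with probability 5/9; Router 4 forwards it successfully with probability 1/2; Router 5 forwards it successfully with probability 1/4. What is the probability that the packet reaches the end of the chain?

Multiplying along the chain,
P = 2/5 × 1/3 × 5/9 × 1/2 × 1/4 = 10/1080 = 1/108.

1/108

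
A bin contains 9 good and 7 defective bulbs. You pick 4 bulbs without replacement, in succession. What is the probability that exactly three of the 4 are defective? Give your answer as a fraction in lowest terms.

9/52

One ordering (defective drawn first) has probability 7/16 × 6/15 × 5/14 × 9/13 = 1890/43680 = 9/208.
There are C(4,3) = 4 such orderings, each equally likely, so P = 4 × 9/208 = 9/52.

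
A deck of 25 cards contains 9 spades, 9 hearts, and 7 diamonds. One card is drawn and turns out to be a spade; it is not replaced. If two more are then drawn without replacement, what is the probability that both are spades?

After the first draw, 8 of the remaining 24 cards are spades.
P = 8/24 × 7/23 = 56/552 = 7/69.

7/69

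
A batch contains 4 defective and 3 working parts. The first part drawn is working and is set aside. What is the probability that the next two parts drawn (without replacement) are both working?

After the first draw, 2 of the remaining 6 parts are working.
P = 2/6 × 1/5 = 2/30 = 1/15.

1/15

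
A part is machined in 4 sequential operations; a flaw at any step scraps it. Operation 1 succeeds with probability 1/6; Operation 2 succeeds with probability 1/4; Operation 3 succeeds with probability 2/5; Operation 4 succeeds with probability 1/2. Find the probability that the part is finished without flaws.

Each stage is reached only if all earlier stages succeed, so
P = 1/6 × 1/4 × 2/5 × 1/2 = 2/240 = 1/120.

1/120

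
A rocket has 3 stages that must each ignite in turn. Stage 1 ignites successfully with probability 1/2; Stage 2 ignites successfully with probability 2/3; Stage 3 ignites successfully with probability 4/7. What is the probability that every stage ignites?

4/21

The events are sequential, so multiply the conditional probabilities:
P = 1/2 × 2/3 × 4/7 = 8/42 = 4/21.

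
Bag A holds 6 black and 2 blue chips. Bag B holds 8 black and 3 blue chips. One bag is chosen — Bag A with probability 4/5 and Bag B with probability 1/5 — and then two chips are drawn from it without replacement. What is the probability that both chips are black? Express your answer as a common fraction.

From Bag A: P(both black) = (6/8)(5/7) = 15/28.
From Bag B: P(both black) = (8/11)(7/10) = 28/55.
Total probability = (4/5)(15/28) + (1/5)(28/55) = 1021/1925.

1021/1925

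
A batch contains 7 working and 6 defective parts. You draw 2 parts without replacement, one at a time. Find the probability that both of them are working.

P = 7/13 × 6/12 = 42/156 = 7/26.

7/26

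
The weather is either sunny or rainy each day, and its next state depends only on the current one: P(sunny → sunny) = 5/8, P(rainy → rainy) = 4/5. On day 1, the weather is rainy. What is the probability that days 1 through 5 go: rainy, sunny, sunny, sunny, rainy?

Day 1 is given. For each transition, use the conditional probability from the current state:
P(sunny | rainy) = 1/5; P(sunny | sunny) = 5/8; P(sunny | sunny) = 5/8; P(rainy | sunny) = 3/8.
P = 1/5 × 5/8 × 5/8 × 3/8 = 75/2560 = 15/512.

15/512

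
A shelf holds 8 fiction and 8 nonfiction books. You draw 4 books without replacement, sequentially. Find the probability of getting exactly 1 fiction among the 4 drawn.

16/65

One ordering (fiction drawn first) has probability 8/16 × 8/15 × 7/14 × 6/13 = 2688/43680 = 4/65.
There are C(4,1) = 4 such orderings, each equally likely, so P = 4 × 4/65 = 16/65.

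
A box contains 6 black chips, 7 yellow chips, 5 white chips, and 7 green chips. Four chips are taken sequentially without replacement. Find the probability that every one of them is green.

P = 7/25 × 6/24 × 5/23 × 4/22 = 840/303600 = 7/2530.

7/2530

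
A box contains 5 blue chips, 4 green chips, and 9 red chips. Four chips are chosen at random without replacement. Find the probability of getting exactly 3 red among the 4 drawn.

21/85

One ordering (red drawn first) has probability 9/18 × 8/17 × 7/16 × 9/15 = 4536/73440 = 21/340.
There are C(4,3) = 4 such orderings, each equally likely, so P = 4 × 21/340 = 21/85.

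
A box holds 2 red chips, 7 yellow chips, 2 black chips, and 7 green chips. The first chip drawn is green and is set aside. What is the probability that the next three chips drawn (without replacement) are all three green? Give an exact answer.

With the first chip removed, 6 green remain out of 17.
P = 6/17 × 5/16 × 4/15 = 120/4080 = 1/34.

1/34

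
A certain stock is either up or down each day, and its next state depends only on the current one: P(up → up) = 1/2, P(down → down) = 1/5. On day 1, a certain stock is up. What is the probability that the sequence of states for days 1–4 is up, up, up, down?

Day 1 is given. For each transition, use the conditional probability from the current state:
P(up | up) = 1/2; P(up | up) = 1/2; P(down | up) = 1/2.
P = 1/2 × 1/2 × 1/2 = 1/8.

1/8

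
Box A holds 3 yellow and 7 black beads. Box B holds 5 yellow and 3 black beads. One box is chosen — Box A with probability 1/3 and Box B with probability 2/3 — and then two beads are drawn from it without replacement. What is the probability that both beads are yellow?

82/315

From Box A: P(both yellow) = (3/10)(2/9) = 1/15.
From Box B: P(both yellow) = (5/8)(4/7) = 5/14.
Total probability = (1/3)(1/15) + (2/3)(5/14) = 82/315.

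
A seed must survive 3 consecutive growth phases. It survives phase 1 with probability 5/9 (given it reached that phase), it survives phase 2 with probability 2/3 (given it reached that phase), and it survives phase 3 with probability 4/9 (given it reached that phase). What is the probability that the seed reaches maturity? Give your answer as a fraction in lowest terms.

40/243

The events are sequential, so multiply the conditional probabilities:
P = 5/9 × 2/3 × 4/9 = 40/243.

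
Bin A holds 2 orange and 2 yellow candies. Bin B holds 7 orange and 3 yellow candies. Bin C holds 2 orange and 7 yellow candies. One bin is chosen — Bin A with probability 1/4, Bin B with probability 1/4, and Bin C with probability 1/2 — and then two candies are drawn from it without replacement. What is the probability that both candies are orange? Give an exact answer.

From Bin A: P(both orange) = (2/4)(1/3) = 1/6.
From Bin B: P(both orange) = (7/10)(6/9) = 7/15.
From Bin C: P(both orange) = (2/9)(1/8) = 1/36.
Total probability = (1/4)(1/6) + (1/4)(7/15) + (1/2)(1/36) = 31/180.

31/180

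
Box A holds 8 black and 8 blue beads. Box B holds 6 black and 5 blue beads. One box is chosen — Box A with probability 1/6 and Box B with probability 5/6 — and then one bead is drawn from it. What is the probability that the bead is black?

71/132

From Box A: P(black) = 8/16.
From Box B: P(black) = 6/11.
Total probability = (1/6)(8/16) + (5/6)(6/11) = 71/132.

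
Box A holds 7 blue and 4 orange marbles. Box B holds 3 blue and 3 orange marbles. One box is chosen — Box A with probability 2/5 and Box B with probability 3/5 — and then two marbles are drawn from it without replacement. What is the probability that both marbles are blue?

3/11

From Box A: P(both blue) = (7/11)(6/10) = 21/55.
From Box B: P(both blue) = (3/6)(2/5) = 1/5.
Total probability = (2/5)(21/55) + (3/5)(1/5) = 3/11.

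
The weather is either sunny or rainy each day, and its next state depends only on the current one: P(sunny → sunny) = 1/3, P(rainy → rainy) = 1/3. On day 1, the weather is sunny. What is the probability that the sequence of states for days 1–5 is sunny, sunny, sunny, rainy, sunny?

4/81

Day 1 is given. For each transition, use the conditional probability from the current state:
P(sunny | sunny) = 1/3; P(sunny | sunny) = 1/3; P(rainy | sunny) = 2/3; P(sunny | rainy) = 2/3.
P = 1/3 × 1/3 × 2/3 × 2/3 = 4/81.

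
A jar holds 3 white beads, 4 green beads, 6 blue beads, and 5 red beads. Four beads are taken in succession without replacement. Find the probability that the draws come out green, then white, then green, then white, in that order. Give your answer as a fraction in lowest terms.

Chain rule:
P = 4/18 × 3/17 × 3/16 × 2/15 = 72/73440 = 1/1020.

1/1020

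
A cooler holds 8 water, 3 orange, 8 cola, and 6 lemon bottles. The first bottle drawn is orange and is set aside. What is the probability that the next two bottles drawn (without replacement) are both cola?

After the first draw, 8 of the remaining 24 bottles are cola.
P = 8/24 × 7/23 = 56/552 = 7/69.

7/69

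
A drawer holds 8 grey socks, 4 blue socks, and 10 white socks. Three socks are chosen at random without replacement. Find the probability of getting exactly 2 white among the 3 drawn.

27/77

One ordering (white drawn first) has probability 10/22 × 9/21 × 12/20 = 1080/9240 = 9/77.
There are C(3,2) = 3 such orderings, each equally likely, so P = 3 × 9/77 = 27/77.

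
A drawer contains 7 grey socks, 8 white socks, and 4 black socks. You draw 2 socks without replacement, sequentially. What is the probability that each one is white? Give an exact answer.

28/171

P(every draw is white) = 8/19 × 7/18 = 56/342 = 28/171.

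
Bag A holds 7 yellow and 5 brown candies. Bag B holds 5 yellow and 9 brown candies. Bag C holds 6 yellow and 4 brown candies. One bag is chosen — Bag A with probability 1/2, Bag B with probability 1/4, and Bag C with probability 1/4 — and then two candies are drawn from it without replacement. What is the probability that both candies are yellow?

1621/6006

From Bag A: P(both yellow) = (7/12)(6/11) = 7/22.
From Bag B: P(both yellow) = (5/14)(4/13) = 10/91.
From Bag C: P(both yellow) = (6/10)(5/9) = 1/3.
Total probability = (1/2)(7/22) + (1/4)(10/91) + (1/4)(1/3) = 1621/6006.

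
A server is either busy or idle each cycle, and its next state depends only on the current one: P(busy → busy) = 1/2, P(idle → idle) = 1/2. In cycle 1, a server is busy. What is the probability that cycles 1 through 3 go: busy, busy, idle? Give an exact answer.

Cycle 1 is given. For each transition, use the conditional probability from the current state:
P(busy | busy) = 1/2; P(idle | busy) = 1/2.
P = 1/2 × 1/2 = 1/4.

1/4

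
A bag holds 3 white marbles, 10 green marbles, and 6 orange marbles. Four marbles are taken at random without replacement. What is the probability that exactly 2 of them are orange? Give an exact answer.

One ordering (orange drawn first) has probability 6/19 × 5/18 × 13/17 × 12/16 = 4680/93024 = 65/1292.
There are C(4,2) = 6 such orderings, each equally likely, so P = 6 × 65/1292 = 195/646.

195/646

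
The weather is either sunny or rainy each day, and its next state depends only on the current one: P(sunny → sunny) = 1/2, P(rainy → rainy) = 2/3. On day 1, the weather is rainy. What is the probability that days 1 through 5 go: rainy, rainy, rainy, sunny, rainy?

Day 1 is given. For each transition, use the conditional probability from the current state:
P(rainy | rainy) = 2/3; P(rainy | rainy) = 2/3; P(sunny | rainy) = 1/3; P(rainy | sunny) = 1/2.
P = 2/3 × 2/3 × 1/3 × 1/2 = 4/54 = 2/27.

2/27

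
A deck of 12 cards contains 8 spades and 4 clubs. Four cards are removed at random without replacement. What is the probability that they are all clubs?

1/495

P = 4/12 × 3/11 × 2/10 × 1/9 = 24/11880 = 1/495.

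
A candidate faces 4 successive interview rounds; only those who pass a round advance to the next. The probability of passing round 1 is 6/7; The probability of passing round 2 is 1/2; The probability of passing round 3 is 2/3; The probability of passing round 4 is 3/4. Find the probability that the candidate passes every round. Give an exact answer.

Each stage is reached only if all earlier stages succeed, so
P = 6/7 × 1/2 × 2/3 × 3/4 = 36/168 = 3/14.

3/14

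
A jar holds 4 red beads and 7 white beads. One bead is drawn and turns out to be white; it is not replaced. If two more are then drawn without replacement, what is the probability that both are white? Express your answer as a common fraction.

With the first bead removed, 6 white remain out of 10.
P = 6/10 × 5/9 = 30/90 = 1/3.

1/3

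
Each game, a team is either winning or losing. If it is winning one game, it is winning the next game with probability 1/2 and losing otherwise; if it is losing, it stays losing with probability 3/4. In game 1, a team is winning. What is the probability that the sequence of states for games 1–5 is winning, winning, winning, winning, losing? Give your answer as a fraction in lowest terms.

1/16

Game 1 is given. For each transition, use the conditional probability from the current state:
P(winning | winning) = 1/2; P(winning | winning) = 1/2; P(winning | winning) = 1/2; P(losing | winning) = 1/2.
P = 1/2 × 1/2 × 1/2 × 1/2 = 1/16.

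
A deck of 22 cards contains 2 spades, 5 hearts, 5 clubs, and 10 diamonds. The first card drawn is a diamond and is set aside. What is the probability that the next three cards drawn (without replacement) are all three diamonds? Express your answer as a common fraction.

6/95

With the first card removed, 9 diamonds remain out of 21.
P = 9/21 × 8/20 × 7/19 = 504/7980 = 6/95.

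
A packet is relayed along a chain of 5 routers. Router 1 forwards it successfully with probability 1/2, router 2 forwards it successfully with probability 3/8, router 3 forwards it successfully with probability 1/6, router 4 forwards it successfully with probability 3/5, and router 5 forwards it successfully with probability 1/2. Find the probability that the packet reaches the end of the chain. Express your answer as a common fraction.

3/320

Each stage is reached only if all earlier stages succeed, so
P = 1/2 × 3/8 × 1/6 × 3/5 × 1/2 = 9/960 = 3/320.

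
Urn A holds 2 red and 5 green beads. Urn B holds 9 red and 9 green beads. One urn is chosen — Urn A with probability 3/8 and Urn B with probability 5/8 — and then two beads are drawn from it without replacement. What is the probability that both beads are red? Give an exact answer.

157/952

From Urn A: P(both red) = (2/7)(1/6) = 1/21.
From Urn B: P(both red) = (9/18)(8/17) = 4/17.
Total probability = (3/8)(1/21) + (5/8)(4/17) = 157/952.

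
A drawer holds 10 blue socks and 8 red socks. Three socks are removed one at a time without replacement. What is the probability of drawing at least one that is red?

29/34

P(no red) = 10/18 × 9/17 × 8/16 = 720/4896 = 5/34.
P(at least one) = 1 − 5/34 = 29/34.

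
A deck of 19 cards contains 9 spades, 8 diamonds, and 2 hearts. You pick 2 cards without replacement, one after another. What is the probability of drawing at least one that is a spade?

14/19

P(no spades) = 10/19 × 9/18 = 90/342 = 5/19.
P(at least one) = 1 − 5/19 = 14/19.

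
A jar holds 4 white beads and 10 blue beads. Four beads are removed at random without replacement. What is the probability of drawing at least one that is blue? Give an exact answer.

P(no blue) = 4/14 × 3/13 × 2/12 × 1/11 = 24/24024 = 1/1001.
P(at least one) = 1 − 1/1001 = 1000/1001.

1000/1001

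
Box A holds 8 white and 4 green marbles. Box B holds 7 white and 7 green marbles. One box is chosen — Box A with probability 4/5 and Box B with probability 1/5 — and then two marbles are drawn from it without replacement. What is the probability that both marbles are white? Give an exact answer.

827/2145

From Box A: P(both white) = (8/12)(7/11) = 14/33.
From Box B: P(both white) = (7/14)(6/13) = 3/13.
Total probability = (4/5)(14/33) + (1/5)(3/13) = 827/2145.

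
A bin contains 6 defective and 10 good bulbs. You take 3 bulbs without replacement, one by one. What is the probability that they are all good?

P = 10/16 × 9/15 × 8/14 = 720/3360 = 3/14.

3/14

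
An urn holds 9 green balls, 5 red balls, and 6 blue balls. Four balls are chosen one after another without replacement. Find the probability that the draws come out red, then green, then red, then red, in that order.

3/646

Each draw changes the counts, so multiply the conditional probabilities along the sequence:
P = 5/20 × 9/19 × 4/18 × 3/17 = 540/116280 = 3/646.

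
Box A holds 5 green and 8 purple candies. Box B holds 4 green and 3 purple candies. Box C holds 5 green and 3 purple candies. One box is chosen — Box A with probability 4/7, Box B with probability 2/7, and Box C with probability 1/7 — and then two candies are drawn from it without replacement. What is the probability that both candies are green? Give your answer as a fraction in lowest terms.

From Box A: P(both green) = (5/13)(4/12) = 5/39.
From Box B: P(both green) = (4/7)(3/6) = 2/7.
From Box C: P(both green) = (5/8)(4/7) = 5/14.
Total probability = (4/7)(5/39) + (2/7)(2/7) + (1/7)(5/14) = 787/3822.

787/3822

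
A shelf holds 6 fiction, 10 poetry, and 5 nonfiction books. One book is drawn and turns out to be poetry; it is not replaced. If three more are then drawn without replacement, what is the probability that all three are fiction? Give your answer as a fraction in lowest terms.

1/57

With the first book removed, 6 fiction remain out of 20.
P = 6/20 × 5/19 × 4/18 = 120/6840 = 1/57.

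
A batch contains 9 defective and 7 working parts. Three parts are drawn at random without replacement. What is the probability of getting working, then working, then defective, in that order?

Multiply the probability of each draw given the previous ones:
P = 7/16 × 6/15 × 9/14 = 378/3360 = 9/80.

9/80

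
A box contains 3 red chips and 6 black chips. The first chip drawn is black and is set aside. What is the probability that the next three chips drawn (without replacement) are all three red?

1/56

With the first chip removed, 3 red remain out of 8.
P = 3/8 × 2/7 × 1/6 = 6/336 = 1/56.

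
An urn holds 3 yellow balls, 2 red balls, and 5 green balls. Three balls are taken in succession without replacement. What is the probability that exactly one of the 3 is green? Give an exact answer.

5/12

One ordering (green drawn first) has probability 5/10 × 5/9 × 4/8 = 100/720 = 5/36.
There are C(3,1) = 3 such orderings, each equally likely, so P = 3 × 5/36 = 5/12.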